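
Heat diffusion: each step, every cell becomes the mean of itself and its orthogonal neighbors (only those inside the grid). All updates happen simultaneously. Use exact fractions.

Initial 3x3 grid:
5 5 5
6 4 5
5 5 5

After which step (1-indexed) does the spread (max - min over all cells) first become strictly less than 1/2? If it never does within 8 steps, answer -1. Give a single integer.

Answer: 2

Derivation:
Step 1: max=16/3, min=19/4, spread=7/12
Step 2: max=31/6, min=29/6, spread=1/3
  -> spread < 1/2 first at step 2
Step 3: max=2191/432, min=4669/960, spread=1799/8640
Step 4: max=27217/5400, min=7069/1440, spread=2833/21600
Step 5: max=7792279/1555200, min=5673127/1152000, spread=2671151/31104000
Step 6: max=388793437/77760000, min=76869323/15552000, spread=741137/12960000
Step 7: max=27926728111/5598720000, min=61577254829/12441600000, spread=4339268759/111974400000
Step 8: max=697553844179/139968000000, min=277535568607/55987200000, spread=7429845323/279936000000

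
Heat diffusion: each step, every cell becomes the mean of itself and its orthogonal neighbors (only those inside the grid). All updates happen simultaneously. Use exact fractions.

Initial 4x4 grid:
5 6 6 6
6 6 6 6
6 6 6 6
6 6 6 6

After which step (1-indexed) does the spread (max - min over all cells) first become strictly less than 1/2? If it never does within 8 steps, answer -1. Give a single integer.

Step 1: max=6, min=17/3, spread=1/3
  -> spread < 1/2 first at step 1
Step 2: max=6, min=103/18, spread=5/18
Step 3: max=6, min=1255/216, spread=41/216
Step 4: max=6, min=37837/6480, spread=1043/6480
Step 5: max=6, min=1140847/194400, spread=25553/194400
Step 6: max=107921/18000, min=34320541/5832000, spread=645863/5832000
Step 7: max=719029/120000, min=1032118309/174960000, spread=16225973/174960000
Step 8: max=323299/54000, min=31015322017/5248800000, spread=409340783/5248800000

Answer: 1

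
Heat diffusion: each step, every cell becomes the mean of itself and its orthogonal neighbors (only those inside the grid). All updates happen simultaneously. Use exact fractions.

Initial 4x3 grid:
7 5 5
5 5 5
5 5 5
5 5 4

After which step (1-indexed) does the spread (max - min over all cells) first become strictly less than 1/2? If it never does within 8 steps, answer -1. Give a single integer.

Step 1: max=17/3, min=14/3, spread=1
Step 2: max=50/9, min=85/18, spread=5/6
Step 3: max=581/108, min=1039/216, spread=41/72
Step 4: max=69017/12960, min=125383/25920, spread=4217/8640
  -> spread < 1/2 first at step 4
Step 5: max=4088617/777600, min=7600979/1555200, spread=38417/103680
Step 6: max=243638783/46656000, min=458725501/93312000, spread=1903471/6220800
Step 7: max=14522777257/2799360000, min=27692658239/5598720000, spread=18038617/74649600
Step 8: max=867491822963/167961600000, min=1668685256701/335923200000, spread=883978523/4478976000

Answer: 4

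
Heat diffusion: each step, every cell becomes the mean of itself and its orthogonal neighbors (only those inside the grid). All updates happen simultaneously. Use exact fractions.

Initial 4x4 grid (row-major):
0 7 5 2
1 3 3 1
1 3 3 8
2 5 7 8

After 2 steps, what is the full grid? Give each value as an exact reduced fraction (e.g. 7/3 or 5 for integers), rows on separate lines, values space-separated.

After step 1:
  8/3 15/4 17/4 8/3
  5/4 17/5 3 7/2
  7/4 3 24/5 5
  8/3 17/4 23/4 23/3
After step 2:
  23/9 211/60 41/12 125/36
  34/15 72/25 379/100 85/24
  13/6 86/25 431/100 629/120
  26/9 47/12 337/60 221/36

Answer: 23/9 211/60 41/12 125/36
34/15 72/25 379/100 85/24
13/6 86/25 431/100 629/120
26/9 47/12 337/60 221/36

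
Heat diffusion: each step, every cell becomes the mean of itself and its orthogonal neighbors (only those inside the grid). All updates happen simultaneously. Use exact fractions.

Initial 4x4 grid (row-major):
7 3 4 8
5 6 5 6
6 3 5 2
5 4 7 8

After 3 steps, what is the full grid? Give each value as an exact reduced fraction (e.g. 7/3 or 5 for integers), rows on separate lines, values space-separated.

Answer: 3653/720 6169/1200 245/48 1937/360
12353/2400 391/80 5157/1000 125/24
11777/2400 5021/1000 5987/1200 9601/1800
1813/360 3959/800 37999/7200 11509/2160

Derivation:
After step 1:
  5 5 5 6
  6 22/5 26/5 21/4
  19/4 24/5 22/5 21/4
  5 19/4 6 17/3
After step 2:
  16/3 97/20 53/10 65/12
  403/80 127/25 97/20 217/40
  411/80 231/50 513/100 617/120
  29/6 411/80 1249/240 203/36
After step 3:
  3653/720 6169/1200 245/48 1937/360
  12353/2400 391/80 5157/1000 125/24
  11777/2400 5021/1000 5987/1200 9601/1800
  1813/360 3959/800 37999/7200 11509/2160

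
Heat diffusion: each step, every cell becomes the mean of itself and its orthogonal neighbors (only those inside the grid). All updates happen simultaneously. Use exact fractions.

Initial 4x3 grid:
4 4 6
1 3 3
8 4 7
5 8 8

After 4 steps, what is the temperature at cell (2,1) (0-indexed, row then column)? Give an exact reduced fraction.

Step 1: cell (2,1) = 6
Step 2: cell (2,1) = 101/20
Step 3: cell (2,1) = 413/75
Step 4: cell (2,1) = 377827/72000
Full grid after step 4:
  34621/8640 696343/172800 112553/25920
  30917/7200 329507/72000 201577/43200
  37427/7200 377827/72000 239537/43200
  5453/960 1034603/172800 154741/25920

Answer: 377827/72000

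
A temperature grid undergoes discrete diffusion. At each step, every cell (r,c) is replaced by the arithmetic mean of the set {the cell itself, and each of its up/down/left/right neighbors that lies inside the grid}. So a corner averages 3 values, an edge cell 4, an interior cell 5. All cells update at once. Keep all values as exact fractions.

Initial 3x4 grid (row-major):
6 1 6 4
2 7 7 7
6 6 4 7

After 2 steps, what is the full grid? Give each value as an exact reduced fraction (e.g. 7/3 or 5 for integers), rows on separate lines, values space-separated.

Answer: 53/12 171/40 641/120 197/36
1051/240 134/25 551/100 1447/240
47/9 1261/240 479/80 73/12

Derivation:
After step 1:
  3 5 9/2 17/3
  21/4 23/5 31/5 25/4
  14/3 23/4 6 6
After step 2:
  53/12 171/40 641/120 197/36
  1051/240 134/25 551/100 1447/240
  47/9 1261/240 479/80 73/12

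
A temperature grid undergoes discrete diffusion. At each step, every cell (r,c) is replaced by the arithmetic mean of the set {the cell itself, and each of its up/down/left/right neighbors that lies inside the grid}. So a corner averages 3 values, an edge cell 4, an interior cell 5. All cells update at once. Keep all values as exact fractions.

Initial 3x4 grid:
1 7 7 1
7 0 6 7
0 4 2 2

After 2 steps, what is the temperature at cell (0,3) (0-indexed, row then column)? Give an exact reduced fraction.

Answer: 19/4

Derivation:
Step 1: cell (0,3) = 5
Step 2: cell (0,3) = 19/4
Full grid after step 2:
  43/12 47/10 23/5 19/4
  58/15 329/100 439/100 64/15
  43/18 101/30 49/15 67/18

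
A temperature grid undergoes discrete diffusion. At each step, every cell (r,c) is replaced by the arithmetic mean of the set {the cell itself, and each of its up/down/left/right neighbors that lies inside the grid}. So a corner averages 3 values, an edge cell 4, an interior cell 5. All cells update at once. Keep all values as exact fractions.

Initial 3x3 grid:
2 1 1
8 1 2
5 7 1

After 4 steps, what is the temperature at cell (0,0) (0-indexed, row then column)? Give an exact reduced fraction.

Step 1: cell (0,0) = 11/3
Step 2: cell (0,0) = 107/36
Step 3: cell (0,0) = 7213/2160
Step 4: cell (0,0) = 408971/129600
Full grid after step 4:
  408971/129600 88841/32000 145673/64800
  402979/108000 23033/7500 2338207/864000
  257023/64800 526097/144000 391621/129600

Answer: 408971/129600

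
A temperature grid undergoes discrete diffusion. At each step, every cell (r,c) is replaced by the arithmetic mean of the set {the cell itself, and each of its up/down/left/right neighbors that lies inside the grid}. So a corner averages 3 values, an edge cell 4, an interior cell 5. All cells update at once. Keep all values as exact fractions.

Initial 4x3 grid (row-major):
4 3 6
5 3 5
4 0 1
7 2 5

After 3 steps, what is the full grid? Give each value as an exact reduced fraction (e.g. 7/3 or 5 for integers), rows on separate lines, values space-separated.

Answer: 353/90 6973/1800 4211/1080
277/75 10703/3000 12521/3600
811/225 799/250 11201/3600
767/216 7879/2400 80/27

Derivation:
After step 1:
  4 4 14/3
  4 16/5 15/4
  4 2 11/4
  13/3 7/2 8/3
After step 2:
  4 119/30 149/36
  19/5 339/100 431/120
  43/12 309/100 67/24
  71/18 25/8 107/36
After step 3:
  353/90 6973/1800 4211/1080
  277/75 10703/3000 12521/3600
  811/225 799/250 11201/3600
  767/216 7879/2400 80/27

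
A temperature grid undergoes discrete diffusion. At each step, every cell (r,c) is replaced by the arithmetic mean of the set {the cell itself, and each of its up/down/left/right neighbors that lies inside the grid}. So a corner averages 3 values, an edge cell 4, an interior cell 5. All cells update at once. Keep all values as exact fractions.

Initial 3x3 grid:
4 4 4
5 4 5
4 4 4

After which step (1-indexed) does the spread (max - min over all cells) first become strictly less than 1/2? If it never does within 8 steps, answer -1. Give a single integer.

Answer: 1

Derivation:
Step 1: max=22/5, min=4, spread=2/5
  -> spread < 1/2 first at step 1
Step 2: max=1039/240, min=209/50, spread=179/1200
Step 3: max=12823/3000, min=947/225, spread=589/9000
Step 4: max=3677551/864000, min=761081/180000, spread=121811/4320000
Step 5: max=45891607/10800000, min=3431423/810000, spread=417901/32400000
Step 6: max=13204169359/3110400000, min=2747063129/648000000, spread=91331699/15552000000
Step 7: max=165002654263/38880000000, min=12367255007/2916000000, spread=317762509/116640000000
Step 8: max=47510766886831/11197440000000, min=9895132008761/2332800000000, spread=70666223891/55987200000000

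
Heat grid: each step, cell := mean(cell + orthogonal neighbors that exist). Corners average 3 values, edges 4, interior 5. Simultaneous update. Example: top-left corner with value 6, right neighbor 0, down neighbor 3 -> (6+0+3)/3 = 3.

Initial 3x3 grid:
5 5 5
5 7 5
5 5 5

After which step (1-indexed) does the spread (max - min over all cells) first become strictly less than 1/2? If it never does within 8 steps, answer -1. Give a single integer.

Answer: 2

Derivation:
Step 1: max=11/2, min=5, spread=1/2
Step 2: max=137/25, min=209/40, spread=51/200
  -> spread < 1/2 first at step 2
Step 3: max=12823/2400, min=947/180, spread=589/7200
Step 4: max=79943/15000, min=761081/144000, spread=31859/720000
Step 5: max=45891607/8640000, min=4764721/900000, spread=751427/43200000
Step 6: max=286634687/54000000, min=2747063129/518400000, spread=23149331/2592000000
Step 7: max=165002654263/31104000000, min=17174931889/3240000000, spread=616540643/155520000000
Step 8: max=1031112453983/194400000000, min=9895132008761/1866240000000, spread=17737747379/9331200000000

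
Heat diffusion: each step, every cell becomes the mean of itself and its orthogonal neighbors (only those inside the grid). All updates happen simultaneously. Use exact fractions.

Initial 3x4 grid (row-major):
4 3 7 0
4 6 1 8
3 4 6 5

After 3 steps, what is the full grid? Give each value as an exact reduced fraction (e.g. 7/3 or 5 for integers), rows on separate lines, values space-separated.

Answer: 1067/270 31117/7200 9589/2400 3227/720
61069/14400 24101/6000 7019/1500 31247/7200
541/135 32467/7200 31817/7200 10721/2160

Derivation:
After step 1:
  11/3 5 11/4 5
  17/4 18/5 28/5 7/2
  11/3 19/4 4 19/3
After step 2:
  155/36 901/240 367/80 15/4
  911/240 116/25 389/100 613/120
  38/9 961/240 1241/240 83/18
After step 3:
  1067/270 31117/7200 9589/2400 3227/720
  61069/14400 24101/6000 7019/1500 31247/7200
  541/135 32467/7200 31817/7200 10721/2160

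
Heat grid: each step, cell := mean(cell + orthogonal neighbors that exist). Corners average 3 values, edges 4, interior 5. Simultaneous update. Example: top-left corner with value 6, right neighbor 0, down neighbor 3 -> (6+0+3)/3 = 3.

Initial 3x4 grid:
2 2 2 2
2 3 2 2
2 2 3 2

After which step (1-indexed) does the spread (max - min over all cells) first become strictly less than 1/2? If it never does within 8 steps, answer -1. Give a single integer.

Answer: 2

Derivation:
Step 1: max=5/2, min=2, spread=1/2
Step 2: max=569/240, min=2, spread=89/240
  -> spread < 1/2 first at step 2
Step 3: max=5507/2400, min=1689/800, spread=11/60
Step 4: max=487547/216000, min=45817/21600, spread=29377/216000
Step 5: max=604171/270000, min=1164517/540000, spread=1753/21600
Step 6: max=12787807/5760000, min=84098041/38880000, spread=71029/1244160
Step 7: max=8614716229/3888000000, min=5074623619/2332800000, spread=7359853/182250000
Step 8: max=45826144567/20736000000, min=101681335807/46656000000, spread=45679663/1492992000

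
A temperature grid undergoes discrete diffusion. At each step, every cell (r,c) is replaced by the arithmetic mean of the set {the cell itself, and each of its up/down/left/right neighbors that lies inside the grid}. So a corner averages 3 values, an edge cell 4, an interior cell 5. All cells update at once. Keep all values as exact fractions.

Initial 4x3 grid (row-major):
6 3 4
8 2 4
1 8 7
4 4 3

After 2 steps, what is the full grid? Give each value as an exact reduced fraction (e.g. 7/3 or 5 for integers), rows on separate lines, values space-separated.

Answer: 41/9 217/48 35/9
121/24 433/100 221/48
169/40 249/50 1129/240
13/3 1009/240 179/36

Derivation:
After step 1:
  17/3 15/4 11/3
  17/4 5 17/4
  21/4 22/5 11/2
  3 19/4 14/3
After step 2:
  41/9 217/48 35/9
  121/24 433/100 221/48
  169/40 249/50 1129/240
  13/3 1009/240 179/36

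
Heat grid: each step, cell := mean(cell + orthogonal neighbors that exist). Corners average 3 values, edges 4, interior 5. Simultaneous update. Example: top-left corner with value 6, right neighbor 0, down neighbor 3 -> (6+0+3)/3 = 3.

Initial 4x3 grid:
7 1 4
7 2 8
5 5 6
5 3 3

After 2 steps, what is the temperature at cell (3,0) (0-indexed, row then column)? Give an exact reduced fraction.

Step 1: cell (3,0) = 13/3
Step 2: cell (3,0) = 83/18
Full grid after step 2:
  55/12 523/120 77/18
  407/80 451/100 583/120
  1157/240 119/25 187/40
  83/18 62/15 9/2

Answer: 83/18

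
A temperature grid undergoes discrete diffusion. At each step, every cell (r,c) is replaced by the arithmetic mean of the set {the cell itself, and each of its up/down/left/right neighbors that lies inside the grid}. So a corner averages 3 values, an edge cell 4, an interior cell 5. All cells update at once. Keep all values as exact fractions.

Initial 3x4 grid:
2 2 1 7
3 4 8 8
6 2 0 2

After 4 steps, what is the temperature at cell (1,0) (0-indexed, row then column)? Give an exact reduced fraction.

Answer: 21347/6400

Derivation:
Step 1: cell (1,0) = 15/4
Step 2: cell (1,0) = 271/80
Step 3: cell (1,0) = 1043/320
Step 4: cell (1,0) = 21347/6400
Full grid after step 4:
  84287/25920 154351/43200 176599/43200 118013/25920
  21347/6400 16871/4800 58427/14400 757031/172800
  87037/25920 19147/5400 41431/10800 108983/25920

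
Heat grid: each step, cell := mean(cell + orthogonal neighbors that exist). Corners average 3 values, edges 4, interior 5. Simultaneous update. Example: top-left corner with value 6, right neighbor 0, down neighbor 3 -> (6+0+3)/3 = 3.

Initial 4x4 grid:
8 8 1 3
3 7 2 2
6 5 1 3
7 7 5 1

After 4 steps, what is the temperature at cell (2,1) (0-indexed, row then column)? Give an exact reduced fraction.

Step 1: cell (2,1) = 26/5
Step 2: cell (2,1) = 493/100
Step 3: cell (2,1) = 29113/6000
Step 4: cell (2,1) = 860851/180000
Full grid after step 4:
  350573/64800 3226/675 1863/500 66271/21600
  234163/43200 853547/180000 73203/20000 210277/72000
  1174807/216000 860851/180000 8857/2400 24261/8000
  352549/64800 131009/27000 35033/9000 513/160

Answer: 860851/180000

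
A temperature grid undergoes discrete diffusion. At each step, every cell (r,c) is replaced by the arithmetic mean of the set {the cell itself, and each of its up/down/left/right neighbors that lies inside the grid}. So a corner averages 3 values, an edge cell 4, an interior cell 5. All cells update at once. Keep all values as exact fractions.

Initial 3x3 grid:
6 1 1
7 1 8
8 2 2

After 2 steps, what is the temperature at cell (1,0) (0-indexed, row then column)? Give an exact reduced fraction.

Answer: 589/120

Derivation:
Step 1: cell (1,0) = 11/2
Step 2: cell (1,0) = 589/120
Full grid after step 2:
  149/36 281/80 103/36
  589/120 89/25 53/15
  173/36 1003/240 41/12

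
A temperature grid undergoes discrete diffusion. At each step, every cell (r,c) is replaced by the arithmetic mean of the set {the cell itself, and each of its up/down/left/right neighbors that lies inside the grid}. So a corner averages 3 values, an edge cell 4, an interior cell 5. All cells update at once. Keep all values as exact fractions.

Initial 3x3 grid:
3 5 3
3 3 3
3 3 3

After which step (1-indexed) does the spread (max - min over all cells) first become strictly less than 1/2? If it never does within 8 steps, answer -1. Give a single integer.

Answer: 3

Derivation:
Step 1: max=11/3, min=3, spread=2/3
Step 2: max=427/120, min=3, spread=67/120
Step 3: max=3677/1080, min=307/100, spread=1807/5400
  -> spread < 1/2 first at step 3
Step 4: max=1453963/432000, min=8461/2700, spread=33401/144000
Step 5: max=12893933/3888000, min=853391/270000, spread=3025513/19440000
Step 6: max=5130526867/1555200000, min=45955949/14400000, spread=53531/497664
Step 7: max=305968925849/93312000000, min=12455116051/3888000000, spread=450953/5971968
Step 8: max=18305063560603/5598720000000, min=1500688610519/466560000000, spread=3799043/71663616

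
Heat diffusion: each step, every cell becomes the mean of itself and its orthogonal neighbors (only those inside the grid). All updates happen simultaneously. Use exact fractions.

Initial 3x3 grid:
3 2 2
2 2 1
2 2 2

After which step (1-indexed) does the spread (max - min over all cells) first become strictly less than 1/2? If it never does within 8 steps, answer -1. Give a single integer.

Answer: 3

Derivation:
Step 1: max=7/3, min=5/3, spread=2/3
Step 2: max=41/18, min=413/240, spread=401/720
Step 3: max=2299/1080, min=3883/2160, spread=143/432
  -> spread < 1/2 first at step 3
Step 4: max=135923/64800, min=241721/129600, spread=1205/5184
Step 5: max=7965031/3888000, min=14661187/7776000, spread=10151/62208
Step 6: max=473353007/233280000, min=893257889/466560000, spread=85517/746496
Step 7: max=28122395179/13996800000, min=53993443483/27993600000, spread=720431/8957952
Step 8: max=1678233044363/839808000000, min=3261634510601/1679616000000, spread=6069221/107495424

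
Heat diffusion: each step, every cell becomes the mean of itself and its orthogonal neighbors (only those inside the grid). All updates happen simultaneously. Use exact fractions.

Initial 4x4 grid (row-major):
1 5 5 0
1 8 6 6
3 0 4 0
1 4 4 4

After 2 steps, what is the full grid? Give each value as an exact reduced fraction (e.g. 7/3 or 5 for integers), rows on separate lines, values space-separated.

Answer: 31/9 181/48 1093/240 32/9
65/24 108/25 98/25 479/120
329/120 141/50 199/50 359/120
37/18 763/240 703/240 61/18

Derivation:
After step 1:
  7/3 19/4 4 11/3
  13/4 4 29/5 3
  5/4 19/5 14/5 7/2
  8/3 9/4 4 8/3
After step 2:
  31/9 181/48 1093/240 32/9
  65/24 108/25 98/25 479/120
  329/120 141/50 199/50 359/120
  37/18 763/240 703/240 61/18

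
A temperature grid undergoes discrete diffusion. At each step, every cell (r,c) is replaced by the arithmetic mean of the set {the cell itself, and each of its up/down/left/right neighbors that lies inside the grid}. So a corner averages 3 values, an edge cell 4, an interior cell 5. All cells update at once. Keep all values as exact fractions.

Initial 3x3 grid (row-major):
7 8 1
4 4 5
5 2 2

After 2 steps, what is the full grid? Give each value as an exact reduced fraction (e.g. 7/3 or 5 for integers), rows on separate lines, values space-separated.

After step 1:
  19/3 5 14/3
  5 23/5 3
  11/3 13/4 3
After step 2:
  49/9 103/20 38/9
  49/10 417/100 229/60
  143/36 871/240 37/12

Answer: 49/9 103/20 38/9
49/10 417/100 229/60
143/36 871/240 37/12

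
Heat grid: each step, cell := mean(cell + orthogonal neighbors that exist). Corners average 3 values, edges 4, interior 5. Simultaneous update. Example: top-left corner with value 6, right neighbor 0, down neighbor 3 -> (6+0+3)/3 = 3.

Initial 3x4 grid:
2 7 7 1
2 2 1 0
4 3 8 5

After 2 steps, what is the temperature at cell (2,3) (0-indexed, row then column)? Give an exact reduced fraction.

Answer: 31/9

Derivation:
Step 1: cell (2,3) = 13/3
Step 2: cell (2,3) = 31/9
Full grid after step 2:
  32/9 91/24 443/120 101/36
  73/24 357/100 83/25 247/80
  13/4 29/8 493/120 31/9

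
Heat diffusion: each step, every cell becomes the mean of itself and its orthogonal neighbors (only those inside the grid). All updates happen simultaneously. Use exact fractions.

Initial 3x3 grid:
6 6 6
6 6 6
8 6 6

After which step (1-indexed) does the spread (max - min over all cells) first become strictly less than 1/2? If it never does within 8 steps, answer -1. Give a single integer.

Answer: 3

Derivation:
Step 1: max=20/3, min=6, spread=2/3
Step 2: max=59/9, min=6, spread=5/9
Step 3: max=689/108, min=6, spread=41/108
  -> spread < 1/2 first at step 3
Step 4: max=41011/6480, min=1091/180, spread=347/1296
Step 5: max=2439737/388800, min=10957/1800, spread=2921/15552
Step 6: max=145796539/23328000, min=1321483/216000, spread=24611/186624
Step 7: max=8716802033/1399680000, min=29816741/4860000, spread=207329/2239488
Step 8: max=521914752451/83980800000, min=1594001599/259200000, spread=1746635/26873856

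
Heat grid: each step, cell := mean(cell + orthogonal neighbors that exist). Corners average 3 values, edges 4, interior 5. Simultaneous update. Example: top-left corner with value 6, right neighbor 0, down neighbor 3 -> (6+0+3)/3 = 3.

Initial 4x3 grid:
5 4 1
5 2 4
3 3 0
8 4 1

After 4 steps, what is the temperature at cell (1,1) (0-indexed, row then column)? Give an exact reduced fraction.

Answer: 22819/7200

Derivation:
Step 1: cell (1,1) = 18/5
Step 2: cell (1,1) = 29/10
Step 3: cell (1,1) = 3983/1200
Step 4: cell (1,1) = 22819/7200
Full grid after step 4:
  23299/6480 71821/21600 12431/4320
  80551/21600 22819/7200 40859/14400
  26593/7200 23737/7200 116633/43200
  2053/540 35267/10800 37337/12960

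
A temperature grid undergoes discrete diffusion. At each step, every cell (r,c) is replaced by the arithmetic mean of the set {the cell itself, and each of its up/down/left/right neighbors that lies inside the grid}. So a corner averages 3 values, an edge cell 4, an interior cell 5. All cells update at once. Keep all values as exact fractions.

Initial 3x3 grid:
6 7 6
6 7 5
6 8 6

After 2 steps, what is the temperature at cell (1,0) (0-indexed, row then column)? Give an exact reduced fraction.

Step 1: cell (1,0) = 25/4
Step 2: cell (1,0) = 517/80
Full grid after step 2:
  229/36 763/120 37/6
  517/80 321/50 187/30
  59/9 527/80 229/36

Answer: 517/80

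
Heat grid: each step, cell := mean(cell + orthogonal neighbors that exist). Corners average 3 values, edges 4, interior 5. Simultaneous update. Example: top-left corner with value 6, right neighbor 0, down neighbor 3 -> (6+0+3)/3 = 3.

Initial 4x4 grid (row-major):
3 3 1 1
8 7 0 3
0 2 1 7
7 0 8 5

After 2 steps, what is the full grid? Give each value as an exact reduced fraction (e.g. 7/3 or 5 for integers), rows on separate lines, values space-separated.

After step 1:
  14/3 7/2 5/4 5/3
  9/2 4 12/5 11/4
  17/4 2 18/5 4
  7/3 17/4 7/2 20/3
After step 2:
  38/9 161/48 529/240 17/9
  209/48 82/25 14/5 649/240
  157/48 181/50 31/10 1021/240
  65/18 145/48 1081/240 85/18

Answer: 38/9 161/48 529/240 17/9
209/48 82/25 14/5 649/240
157/48 181/50 31/10 1021/240
65/18 145/48 1081/240 85/18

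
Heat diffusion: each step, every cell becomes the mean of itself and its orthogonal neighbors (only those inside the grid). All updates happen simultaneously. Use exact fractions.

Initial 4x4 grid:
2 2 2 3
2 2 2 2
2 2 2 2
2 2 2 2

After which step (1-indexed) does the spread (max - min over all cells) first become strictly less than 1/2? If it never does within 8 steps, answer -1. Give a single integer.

Step 1: max=7/3, min=2, spread=1/3
  -> spread < 1/2 first at step 1
Step 2: max=41/18, min=2, spread=5/18
Step 3: max=473/216, min=2, spread=41/216
Step 4: max=14003/6480, min=2, spread=1043/6480
Step 5: max=414353/194400, min=2, spread=25553/194400
Step 6: max=12335459/5832000, min=36079/18000, spread=645863/5832000
Step 7: max=367561691/174960000, min=240971/120000, spread=16225973/174960000
Step 8: max=10975077983/5248800000, min=108701/54000, spread=409340783/5248800000

Answer: 1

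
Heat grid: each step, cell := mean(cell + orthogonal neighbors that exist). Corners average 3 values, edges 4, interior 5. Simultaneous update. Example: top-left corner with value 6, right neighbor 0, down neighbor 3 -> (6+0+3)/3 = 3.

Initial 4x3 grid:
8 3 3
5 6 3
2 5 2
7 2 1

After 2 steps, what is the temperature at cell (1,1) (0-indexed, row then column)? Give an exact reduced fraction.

Answer: 431/100

Derivation:
Step 1: cell (1,1) = 22/5
Step 2: cell (1,1) = 431/100
Full grid after step 2:
  187/36 133/30 23/6
  74/15 431/100 273/80
  64/15 381/100 679/240
  73/18 749/240 49/18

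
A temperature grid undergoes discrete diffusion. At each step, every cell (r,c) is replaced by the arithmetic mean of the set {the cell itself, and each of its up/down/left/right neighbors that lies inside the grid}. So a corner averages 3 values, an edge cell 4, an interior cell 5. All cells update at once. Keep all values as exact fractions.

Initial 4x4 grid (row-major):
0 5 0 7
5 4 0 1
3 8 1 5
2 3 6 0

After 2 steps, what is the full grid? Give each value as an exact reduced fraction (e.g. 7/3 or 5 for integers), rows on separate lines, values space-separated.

After step 1:
  10/3 9/4 3 8/3
  3 22/5 6/5 13/4
  9/2 19/5 4 7/4
  8/3 19/4 5/2 11/3
After step 2:
  103/36 779/240 547/240 107/36
  457/120 293/100 317/100 133/60
  419/120 429/100 53/20 19/6
  143/36 823/240 179/48 95/36

Answer: 103/36 779/240 547/240 107/36
457/120 293/100 317/100 133/60
419/120 429/100 53/20 19/6
143/36 823/240 179/48 95/36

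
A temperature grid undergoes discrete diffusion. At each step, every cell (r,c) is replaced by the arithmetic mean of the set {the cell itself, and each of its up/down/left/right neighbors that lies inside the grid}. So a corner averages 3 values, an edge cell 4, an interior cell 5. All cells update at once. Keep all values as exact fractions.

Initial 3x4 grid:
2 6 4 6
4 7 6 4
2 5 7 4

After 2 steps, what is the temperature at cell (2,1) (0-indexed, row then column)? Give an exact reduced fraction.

Answer: 1201/240

Derivation:
Step 1: cell (2,1) = 21/4
Step 2: cell (2,1) = 1201/240
Full grid after step 2:
  25/6 397/80 1231/240 91/18
  1021/240 499/100 136/25 76/15
  38/9 1201/240 427/80 31/6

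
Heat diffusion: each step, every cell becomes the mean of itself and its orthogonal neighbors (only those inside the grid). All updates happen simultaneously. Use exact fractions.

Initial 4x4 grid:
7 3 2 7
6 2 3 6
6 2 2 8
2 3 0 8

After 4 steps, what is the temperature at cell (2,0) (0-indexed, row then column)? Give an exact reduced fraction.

Answer: 787639/216000

Derivation:
Step 1: cell (2,0) = 4
Step 2: cell (2,0) = 191/48
Step 3: cell (2,0) = 26197/7200
Step 4: cell (2,0) = 787639/216000
Full grid after step 4:
  135541/32400 877031/216000 100031/24000 96409/21600
  860231/216000 348013/90000 243647/60000 17891/4000
  787639/216000 636481/180000 175517/45000 473617/108000
  217687/64800 365987/108000 404467/108000 6893/1620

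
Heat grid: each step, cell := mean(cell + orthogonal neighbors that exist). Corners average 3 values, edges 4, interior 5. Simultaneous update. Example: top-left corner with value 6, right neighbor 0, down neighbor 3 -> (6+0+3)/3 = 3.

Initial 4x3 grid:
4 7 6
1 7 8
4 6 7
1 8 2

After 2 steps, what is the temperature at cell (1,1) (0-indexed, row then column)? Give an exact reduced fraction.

Step 1: cell (1,1) = 29/5
Step 2: cell (1,1) = 146/25
Full grid after step 2:
  14/3 57/10 20/3
  21/5 146/25 511/80
  133/30 126/25 1489/240
  139/36 413/80 47/9

Answer: 146/25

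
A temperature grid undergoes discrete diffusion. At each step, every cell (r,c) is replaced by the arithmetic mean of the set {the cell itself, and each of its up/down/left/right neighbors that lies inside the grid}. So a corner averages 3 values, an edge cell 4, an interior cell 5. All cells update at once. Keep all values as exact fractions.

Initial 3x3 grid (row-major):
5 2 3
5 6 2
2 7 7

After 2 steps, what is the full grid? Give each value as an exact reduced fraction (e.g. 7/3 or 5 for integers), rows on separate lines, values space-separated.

After step 1:
  4 4 7/3
  9/2 22/5 9/2
  14/3 11/2 16/3
After step 2:
  25/6 221/60 65/18
  527/120 229/50 497/120
  44/9 199/40 46/9

Answer: 25/6 221/60 65/18
527/120 229/50 497/120
44/9 199/40 46/9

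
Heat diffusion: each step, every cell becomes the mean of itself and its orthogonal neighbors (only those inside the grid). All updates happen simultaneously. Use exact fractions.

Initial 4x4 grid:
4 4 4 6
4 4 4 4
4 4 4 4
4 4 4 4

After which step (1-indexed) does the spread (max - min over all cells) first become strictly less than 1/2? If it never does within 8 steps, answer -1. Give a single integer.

Step 1: max=14/3, min=4, spread=2/3
Step 2: max=41/9, min=4, spread=5/9
Step 3: max=473/108, min=4, spread=41/108
  -> spread < 1/2 first at step 3
Step 4: max=14003/3240, min=4, spread=1043/3240
Step 5: max=414353/97200, min=4, spread=25553/97200
Step 6: max=12335459/2916000, min=36079/9000, spread=645863/2916000
Step 7: max=367561691/87480000, min=240971/60000, spread=16225973/87480000
Step 8: max=10975077983/2624400000, min=108701/27000, spread=409340783/2624400000

Answer: 3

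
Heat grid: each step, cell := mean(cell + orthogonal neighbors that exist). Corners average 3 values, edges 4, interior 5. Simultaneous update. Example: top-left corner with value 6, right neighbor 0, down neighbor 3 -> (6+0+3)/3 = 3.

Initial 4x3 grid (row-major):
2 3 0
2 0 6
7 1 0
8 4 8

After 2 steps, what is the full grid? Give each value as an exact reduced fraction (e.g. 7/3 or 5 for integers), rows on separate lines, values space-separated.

Answer: 19/9 539/240 23/12
719/240 103/50 213/80
959/240 183/50 233/80
193/36 1079/240 13/3

Derivation:
After step 1:
  7/3 5/4 3
  11/4 12/5 3/2
  9/2 12/5 15/4
  19/3 21/4 4
After step 2:
  19/9 539/240 23/12
  719/240 103/50 213/80
  959/240 183/50 233/80
  193/36 1079/240 13/3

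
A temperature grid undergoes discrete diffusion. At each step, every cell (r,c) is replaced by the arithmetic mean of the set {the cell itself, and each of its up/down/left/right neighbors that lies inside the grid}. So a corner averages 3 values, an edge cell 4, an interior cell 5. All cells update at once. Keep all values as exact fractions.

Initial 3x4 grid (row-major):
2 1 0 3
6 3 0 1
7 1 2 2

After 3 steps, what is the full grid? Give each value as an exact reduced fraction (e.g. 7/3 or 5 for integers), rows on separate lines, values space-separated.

Answer: 511/180 1307/600 2651/1800 713/540
23869/7200 7391/3000 1697/1000 1121/800
1903/540 10217/3600 6827/3600 853/540

Derivation:
After step 1:
  3 3/2 1 4/3
  9/2 11/5 6/5 3/2
  14/3 13/4 5/4 5/3
After step 2:
  3 77/40 151/120 23/18
  431/120 253/100 143/100 57/40
  149/36 341/120 221/120 53/36
After step 3:
  511/180 1307/600 2651/1800 713/540
  23869/7200 7391/3000 1697/1000 1121/800
  1903/540 10217/3600 6827/3600 853/540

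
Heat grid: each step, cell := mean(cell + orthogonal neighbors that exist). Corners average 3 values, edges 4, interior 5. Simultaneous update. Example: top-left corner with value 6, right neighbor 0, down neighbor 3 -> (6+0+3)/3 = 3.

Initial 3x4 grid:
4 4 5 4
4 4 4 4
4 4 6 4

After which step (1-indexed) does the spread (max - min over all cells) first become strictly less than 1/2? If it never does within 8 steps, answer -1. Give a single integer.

Step 1: max=14/3, min=4, spread=2/3
Step 2: max=137/30, min=4, spread=17/30
Step 3: max=601/135, min=293/72, spread=413/1080
  -> spread < 1/2 first at step 3
Step 4: max=17731/4050, min=12391/3000, spread=20063/81000
Step 5: max=4250471/972000, min=1343647/324000, spread=21953/97200
Step 6: max=126648677/29160000, min=10150771/2430000, spread=193577/1166400
Step 7: max=7578473443/1749600000, min=1221746953/291600000, spread=9919669/69984000
Step 8: max=453106244387/104976000000, min=9196935469/2187000000, spread=18645347/167961600

Answer: 3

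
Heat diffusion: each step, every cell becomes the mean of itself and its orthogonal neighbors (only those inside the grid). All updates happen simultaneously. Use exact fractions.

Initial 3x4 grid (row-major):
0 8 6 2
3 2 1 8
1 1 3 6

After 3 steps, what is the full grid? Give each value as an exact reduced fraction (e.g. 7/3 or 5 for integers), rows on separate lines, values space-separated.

Answer: 1331/432 5051/1440 5899/1440 995/216
3601/1440 719/240 77/20 4151/960
115/54 929/360 2467/720 1811/432

Derivation:
After step 1:
  11/3 4 17/4 16/3
  3/2 3 4 17/4
  5/3 7/4 11/4 17/3
After step 2:
  55/18 179/48 211/48 83/18
  59/24 57/20 73/20 77/16
  59/36 55/24 85/24 38/9
After step 3:
  1331/432 5051/1440 5899/1440 995/216
  3601/1440 719/240 77/20 4151/960
  115/54 929/360 2467/720 1811/432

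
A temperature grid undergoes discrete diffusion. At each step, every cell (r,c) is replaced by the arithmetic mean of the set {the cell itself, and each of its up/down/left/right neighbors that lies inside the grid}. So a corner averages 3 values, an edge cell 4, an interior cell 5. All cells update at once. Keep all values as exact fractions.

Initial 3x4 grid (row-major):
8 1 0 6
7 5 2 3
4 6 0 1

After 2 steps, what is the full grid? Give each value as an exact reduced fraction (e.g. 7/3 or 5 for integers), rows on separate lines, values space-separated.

After step 1:
  16/3 7/2 9/4 3
  6 21/5 2 3
  17/3 15/4 9/4 4/3
After step 2:
  89/18 917/240 43/16 11/4
  53/10 389/100 137/50 7/3
  185/36 119/30 7/3 79/36

Answer: 89/18 917/240 43/16 11/4
53/10 389/100 137/50 7/3
185/36 119/30 7/3 79/36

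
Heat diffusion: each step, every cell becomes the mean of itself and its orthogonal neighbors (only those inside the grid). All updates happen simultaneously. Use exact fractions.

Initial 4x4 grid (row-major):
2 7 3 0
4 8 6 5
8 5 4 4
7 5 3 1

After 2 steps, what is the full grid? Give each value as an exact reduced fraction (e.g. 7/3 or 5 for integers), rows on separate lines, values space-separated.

Answer: 89/18 29/6 253/60 125/36
131/24 277/50 467/100 907/240
145/24 137/25 447/100 859/240
53/9 251/48 919/240 113/36

Derivation:
After step 1:
  13/3 5 4 8/3
  11/2 6 26/5 15/4
  6 6 22/5 7/2
  20/3 5 13/4 8/3
After step 2:
  89/18 29/6 253/60 125/36
  131/24 277/50 467/100 907/240
  145/24 137/25 447/100 859/240
  53/9 251/48 919/240 113/36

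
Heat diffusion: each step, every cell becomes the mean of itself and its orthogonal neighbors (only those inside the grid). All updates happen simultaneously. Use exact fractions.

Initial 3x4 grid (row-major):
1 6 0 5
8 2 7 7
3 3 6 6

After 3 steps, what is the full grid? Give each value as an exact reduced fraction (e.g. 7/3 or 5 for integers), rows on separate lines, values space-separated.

Answer: 331/80 9227/2400 10867/2400 93/20
28501/7200 26983/6000 1718/375 76897/14400
4751/1080 7789/1800 18763/3600 11669/2160

Derivation:
After step 1:
  5 9/4 9/2 4
  7/2 26/5 22/5 25/4
  14/3 7/2 11/2 19/3
After step 2:
  43/12 339/80 303/80 59/12
  551/120 377/100 517/100 1259/240
  35/9 283/60 74/15 217/36
After step 3:
  331/80 9227/2400 10867/2400 93/20
  28501/7200 26983/6000 1718/375 76897/14400
  4751/1080 7789/1800 18763/3600 11669/2160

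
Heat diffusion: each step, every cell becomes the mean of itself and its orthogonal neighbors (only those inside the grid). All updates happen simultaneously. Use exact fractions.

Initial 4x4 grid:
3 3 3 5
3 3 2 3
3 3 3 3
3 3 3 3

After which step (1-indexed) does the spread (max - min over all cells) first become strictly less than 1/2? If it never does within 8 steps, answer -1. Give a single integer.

Step 1: max=11/3, min=14/5, spread=13/15
Step 2: max=61/18, min=73/25, spread=211/450
  -> spread < 1/2 first at step 2
Step 3: max=3509/1080, min=369/125, spread=8021/27000
Step 4: max=102917/32400, min=74/25, spread=7013/32400
Step 5: max=3046523/972000, min=71279/24000, spread=319447/1944000
Step 6: max=90551609/29160000, min=320899/108000, spread=3908879/29160000
Step 7: max=2699673869/874800000, min=1204421/405000, spread=98124509/874800000
Step 8: max=80607392717/26244000000, min=1446929657/486000000, spread=2473191239/26244000000

Answer: 2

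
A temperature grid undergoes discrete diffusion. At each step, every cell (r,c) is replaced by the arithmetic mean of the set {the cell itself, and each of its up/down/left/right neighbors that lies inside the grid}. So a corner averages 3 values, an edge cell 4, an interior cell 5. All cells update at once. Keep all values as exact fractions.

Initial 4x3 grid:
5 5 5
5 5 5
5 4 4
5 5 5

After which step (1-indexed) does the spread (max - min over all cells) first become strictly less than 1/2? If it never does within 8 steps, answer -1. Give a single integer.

Step 1: max=5, min=9/2, spread=1/2
Step 2: max=5, min=1111/240, spread=89/240
  -> spread < 1/2 first at step 2
Step 3: max=1187/240, min=631/135, spread=587/2160
Step 4: max=11807/2400, min=608183/129600, spread=5879/25920
Step 5: max=16513/3375, min=36682447/7776000, spread=272701/1555200
Step 6: max=63190753/12960000, min=2208344033/466560000, spread=2660923/18662400
Step 7: max=419985203/86400000, min=132909470947/27993600000, spread=126629393/1119744000
Step 8: max=226289816693/46656000000, min=7992464800073/1679616000000, spread=1231748807/13436928000

Answer: 2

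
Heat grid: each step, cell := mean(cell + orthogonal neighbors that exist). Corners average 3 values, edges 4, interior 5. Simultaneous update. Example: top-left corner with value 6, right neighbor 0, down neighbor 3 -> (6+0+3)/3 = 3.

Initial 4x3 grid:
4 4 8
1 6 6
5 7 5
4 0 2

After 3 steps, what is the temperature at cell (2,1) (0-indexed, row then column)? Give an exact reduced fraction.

Step 1: cell (2,1) = 23/5
Step 2: cell (2,1) = 219/50
Step 3: cell (2,1) = 25457/6000
Full grid after step 3:
  3121/720 11963/2400 3901/720
  10303/2400 594/125 4201/800
  3171/800 25457/6000 32339/7200
  1291/360 52933/14400 4093/1080

Answer: 25457/6000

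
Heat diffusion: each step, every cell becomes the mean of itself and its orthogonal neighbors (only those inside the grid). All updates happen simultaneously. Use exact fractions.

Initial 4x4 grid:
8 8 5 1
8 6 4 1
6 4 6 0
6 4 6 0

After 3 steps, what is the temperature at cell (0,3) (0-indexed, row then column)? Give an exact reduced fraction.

Answer: 3517/1080

Derivation:
Step 1: cell (0,3) = 7/3
Step 2: cell (0,3) = 25/9
Step 3: cell (0,3) = 3517/1080
Full grid after step 3:
  325/48 14357/2400 31799/7200 3517/1080
  3863/600 11301/2000 12487/3000 20999/7200
  10493/1800 1931/375 7701/2000 6757/2400
  1459/270 8693/1800 2263/600 415/144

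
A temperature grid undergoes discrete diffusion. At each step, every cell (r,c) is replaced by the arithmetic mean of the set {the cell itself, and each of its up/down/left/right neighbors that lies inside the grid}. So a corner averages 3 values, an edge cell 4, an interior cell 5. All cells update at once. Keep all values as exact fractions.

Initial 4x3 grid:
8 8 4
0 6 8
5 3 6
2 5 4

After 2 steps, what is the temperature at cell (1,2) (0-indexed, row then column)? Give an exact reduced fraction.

Step 1: cell (1,2) = 6
Step 2: cell (1,2) = 275/48
Full grid after step 2:
  199/36 47/8 115/18
  211/48 109/20 275/48
  65/16 17/4 85/16
  10/3 35/8 55/12

Answer: 275/48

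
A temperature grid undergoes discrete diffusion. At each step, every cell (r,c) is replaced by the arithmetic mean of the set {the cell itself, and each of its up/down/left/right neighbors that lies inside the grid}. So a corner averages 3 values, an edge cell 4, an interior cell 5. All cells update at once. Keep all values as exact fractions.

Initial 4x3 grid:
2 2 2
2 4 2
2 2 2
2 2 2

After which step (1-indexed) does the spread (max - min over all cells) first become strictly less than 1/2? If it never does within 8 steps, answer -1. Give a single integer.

Step 1: max=5/2, min=2, spread=1/2
Step 2: max=123/50, min=2, spread=23/50
  -> spread < 1/2 first at step 2
Step 3: max=5611/2400, min=413/200, spread=131/480
Step 4: max=49751/21600, min=7591/3600, spread=841/4320
Step 5: max=19822051/8640000, min=1533373/720000, spread=56863/345600
Step 6: max=177054341/77760000, min=13949543/6480000, spread=386393/3110400
Step 7: max=70601723131/31104000000, min=5604358813/2592000000, spread=26795339/248832000
Step 8: max=4216295714129/1866240000000, min=338126149667/155520000000, spread=254051069/2985984000

Answer: 2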